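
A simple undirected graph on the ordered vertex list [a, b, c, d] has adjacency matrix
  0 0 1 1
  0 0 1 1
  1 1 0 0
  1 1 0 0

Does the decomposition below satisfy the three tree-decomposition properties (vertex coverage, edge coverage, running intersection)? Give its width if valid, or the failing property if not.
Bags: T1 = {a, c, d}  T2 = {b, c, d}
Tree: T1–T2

Checking the three conditions: (i) the bags cover all of {a, b, c, d}; (ii) for each edge, some bag contains both endpoints; (iii) the bags containing any fixed vertex form a subtree. All hold, so the decomposition is valid with width 3 − 1 = 2.

Yes; width 2.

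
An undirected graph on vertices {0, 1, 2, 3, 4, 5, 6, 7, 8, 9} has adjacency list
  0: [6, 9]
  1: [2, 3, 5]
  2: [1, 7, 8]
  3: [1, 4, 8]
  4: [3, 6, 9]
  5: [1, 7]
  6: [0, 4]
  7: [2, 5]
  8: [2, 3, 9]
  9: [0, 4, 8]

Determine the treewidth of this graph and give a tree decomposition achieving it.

The largest bag has 3 vertices, giving width 2; this decomposition certifies tw(G) ≤ 2. For the lower bound, G contains the cycle 0–6–4–9–0, so G is not a forest; only forests have treewidth ≤ 1, hence tw(G) ≥ 2. Therefore the treewidth is 2.

Treewidth 2.
Bags: B1 = {0, 6, 9}  B2 = {4, 6, 9}  B3 = {4, 8, 9}  B4 = {3, 4, 8}  B5 = {2, 3, 8}  B6 = {1, 2, 3}  B7 = {1, 2, 7}  B8 = {1, 5, 7}
Tree: B1–B2, B2–B3, B3–B4, B4–B5, B5–B6, B6–B7, B7–B8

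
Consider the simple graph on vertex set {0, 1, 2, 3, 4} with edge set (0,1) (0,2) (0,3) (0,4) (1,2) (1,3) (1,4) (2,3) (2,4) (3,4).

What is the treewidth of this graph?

4

A width-4 tree decomposition is:
Bags: B1 = {0, 1, 2, 3, 4}
Tree: (single bag)
With just one bag of size 5, the width is 5 − 1 = 4, so tw(G) ≤ 4. On the other hand G contains the 5-clique {0, 1, 2, 3, 4}. A clique must lie in a single bag of any decomposition, so no decomposition can have width below 4. Therefore the treewidth is 4.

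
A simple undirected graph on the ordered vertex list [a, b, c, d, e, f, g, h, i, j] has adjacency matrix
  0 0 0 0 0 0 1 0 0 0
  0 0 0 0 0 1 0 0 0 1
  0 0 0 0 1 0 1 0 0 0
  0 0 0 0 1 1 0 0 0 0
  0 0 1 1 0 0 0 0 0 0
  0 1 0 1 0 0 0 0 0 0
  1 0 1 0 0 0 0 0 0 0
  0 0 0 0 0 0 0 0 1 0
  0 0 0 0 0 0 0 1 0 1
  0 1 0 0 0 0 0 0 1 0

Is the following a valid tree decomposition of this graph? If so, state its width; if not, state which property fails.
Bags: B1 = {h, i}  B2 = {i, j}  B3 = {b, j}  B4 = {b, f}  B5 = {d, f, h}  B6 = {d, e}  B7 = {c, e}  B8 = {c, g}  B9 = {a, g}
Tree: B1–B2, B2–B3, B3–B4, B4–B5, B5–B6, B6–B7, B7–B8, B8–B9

No — bags containing vertex h are not connected in the tree.

A tree decomposition must satisfy three properties: every vertex lies in some bag; for every edge, both endpoints lie together in some bag; and for every vertex, the bags containing it form a connected subtree. Here bags containing vertex h are not connected in the tree, so the decomposition is invalid.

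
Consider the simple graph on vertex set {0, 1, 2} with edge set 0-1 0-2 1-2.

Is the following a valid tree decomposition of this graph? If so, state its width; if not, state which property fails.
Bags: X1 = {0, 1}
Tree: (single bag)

A tree decomposition must satisfy three properties: every vertex lies in some bag; for every edge, both endpoints lie together in some bag; and for every vertex, the bags containing it form a connected subtree. Here vertex 2 appears in no bag, so the decomposition is invalid.

No — vertex 2 appears in no bag.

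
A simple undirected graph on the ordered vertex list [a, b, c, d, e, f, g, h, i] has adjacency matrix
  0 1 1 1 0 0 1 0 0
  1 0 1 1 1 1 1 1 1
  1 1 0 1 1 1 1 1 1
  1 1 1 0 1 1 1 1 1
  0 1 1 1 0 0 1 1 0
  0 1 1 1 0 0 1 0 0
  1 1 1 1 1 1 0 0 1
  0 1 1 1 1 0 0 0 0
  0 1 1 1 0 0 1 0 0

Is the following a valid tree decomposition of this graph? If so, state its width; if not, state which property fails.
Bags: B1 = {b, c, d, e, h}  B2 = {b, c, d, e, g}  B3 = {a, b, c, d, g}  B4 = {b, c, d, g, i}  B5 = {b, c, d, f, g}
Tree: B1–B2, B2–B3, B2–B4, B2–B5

Vertex coverage: the bags together contain {a, b, c, d, e, f, g, h, i}, the full vertex set. Edge coverage: each edge of G has both endpoints in at least one bag. Running intersection: for every vertex, the bags containing it form a connected subtree. All three properties hold, so this is a valid tree decomposition of width max|bag| − 1 = 4, and hence tw(G) ≤ 4.

Yes; width 4.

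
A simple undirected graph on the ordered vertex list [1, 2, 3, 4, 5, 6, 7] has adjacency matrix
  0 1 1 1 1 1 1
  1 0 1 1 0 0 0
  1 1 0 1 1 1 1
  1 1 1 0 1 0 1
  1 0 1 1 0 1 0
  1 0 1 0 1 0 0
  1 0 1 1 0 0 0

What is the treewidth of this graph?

A width-3 tree decomposition is:
Bags: B1 = {1, 3, 4, 5}  B2 = {1, 2, 3, 4}  B3 = {1, 3, 4, 7}  B4 = {1, 3, 5, 6}
Tree: B1–B2, B2–B3, B1–B4
Every bag has size at most 4, so the width is 4 − 1 = 3 and tw(G) ≤ 3. For the lower bound, the 4 vertices {1, 2, 3, 4} are pairwise adjacent, and any tree decomposition puts a clique entirely inside one bag — forcing width ≥ 3. Therefore the treewidth is 3.

3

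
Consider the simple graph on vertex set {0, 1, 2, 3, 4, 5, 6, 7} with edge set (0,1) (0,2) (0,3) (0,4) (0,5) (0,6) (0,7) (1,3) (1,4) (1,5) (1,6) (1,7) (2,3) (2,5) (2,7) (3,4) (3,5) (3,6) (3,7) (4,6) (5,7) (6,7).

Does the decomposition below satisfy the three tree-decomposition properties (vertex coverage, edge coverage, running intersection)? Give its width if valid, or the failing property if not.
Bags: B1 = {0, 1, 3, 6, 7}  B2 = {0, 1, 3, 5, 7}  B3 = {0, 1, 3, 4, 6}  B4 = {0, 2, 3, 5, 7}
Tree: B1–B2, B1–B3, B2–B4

Every vertex of G appears in some bag (union = {0, 1, 2, 3, 4, 5, 6, 7}); every edge is covered by a bag; and for each vertex v the set of bags containing v is connected in the bag tree. The decomposition is therefore valid. The largest bag has 5 vertices, so the width is 4.

Yes; width 4.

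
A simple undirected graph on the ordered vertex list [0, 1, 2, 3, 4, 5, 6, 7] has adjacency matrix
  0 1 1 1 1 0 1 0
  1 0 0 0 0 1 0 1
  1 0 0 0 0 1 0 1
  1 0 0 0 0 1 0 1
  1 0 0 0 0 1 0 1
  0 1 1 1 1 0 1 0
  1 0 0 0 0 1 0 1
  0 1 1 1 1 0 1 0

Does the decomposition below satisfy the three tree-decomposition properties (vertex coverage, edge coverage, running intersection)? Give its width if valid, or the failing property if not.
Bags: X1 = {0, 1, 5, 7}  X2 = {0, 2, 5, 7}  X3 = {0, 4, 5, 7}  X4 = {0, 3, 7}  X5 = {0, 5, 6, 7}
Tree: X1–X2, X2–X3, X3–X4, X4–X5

No — edge (5,3) lies in no bag.

A tree decomposition must satisfy three properties: every vertex lies in some bag; for every edge, both endpoints lie together in some bag; and for every vertex, the bags containing it form a connected subtree. Here edge (5,3) lies in no bag, so the decomposition is invalid.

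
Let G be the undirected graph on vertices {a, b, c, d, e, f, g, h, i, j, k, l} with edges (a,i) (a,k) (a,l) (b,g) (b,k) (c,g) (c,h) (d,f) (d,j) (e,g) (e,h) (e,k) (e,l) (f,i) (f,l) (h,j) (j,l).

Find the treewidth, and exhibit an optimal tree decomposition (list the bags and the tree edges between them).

Treewidth 3.
One such decomposition:
Bags: B1 = {b, c, g, k}  B2 = {c, e, g, k}  B3 = {c, e, h, k}  B4 = {a, e, h, k}  B5 = {a, e, h, l}  B6 = {a, h, j, l}  B7 = {a, i, j, l}  B8 = {f, i, j, l}  B9 = {d, f, i, j}
Tree: B1–B2, B2–B3, B3–B4, B4–B5, B5–B6, B6–B7, B7–B8, B8–B9

The largest bag has 4 vertices, giving width 3; this decomposition certifies tw(G) ≤ 3. For the lower bound: the 4 vertex sets {b,c,g}, {k}, {e}, {a,h,j,l} are disjoint, each induces a connected subgraph, and every pair is joined by at least one edge of G. Contracting each set to a single vertex therefore yields K_{4} as a minor, and since treewidth is minor-monotone, tw(G) ≥ tw(K_{4}) = 3. Therefore the treewidth is 3.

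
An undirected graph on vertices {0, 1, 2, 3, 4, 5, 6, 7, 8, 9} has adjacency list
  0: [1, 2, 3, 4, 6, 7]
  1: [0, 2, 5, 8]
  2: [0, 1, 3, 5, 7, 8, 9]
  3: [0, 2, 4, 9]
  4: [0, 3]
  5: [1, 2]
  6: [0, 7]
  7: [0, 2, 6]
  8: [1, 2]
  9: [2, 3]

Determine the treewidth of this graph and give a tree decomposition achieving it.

Every bag has size at most 3, so the width is 3 − 1 = 2 and tw(G) ≤ 2. Conversely, {0, 1, 2} is a clique of size 3, and the vertices of any clique must share a bag in every tree decomposition; so some bag has ≥ 3 vertices and tw(G) ≥ 2. The upper and lower bounds meet at 2, so that is the treewidth.

Treewidth 2.
Bags: B1 = {0, 1, 2}  B2 = {1, 2, 5}  B3 = {0, 2, 3}  B4 = {0, 2, 7}  B5 = {2, 3, 9}  B6 = {0, 6, 7}  B7 = {0, 3, 4}  B8 = {1, 2, 8}
Tree: B1–B2, B1–B3, B3–B4, B3–B5, B4–B6, B3–B7, B2–B8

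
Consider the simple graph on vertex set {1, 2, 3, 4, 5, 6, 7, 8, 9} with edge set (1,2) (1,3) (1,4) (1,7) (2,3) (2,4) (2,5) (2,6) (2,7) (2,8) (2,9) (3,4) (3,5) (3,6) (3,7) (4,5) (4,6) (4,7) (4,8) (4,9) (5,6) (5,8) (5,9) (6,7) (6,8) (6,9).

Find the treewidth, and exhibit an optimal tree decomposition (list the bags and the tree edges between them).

The largest bag has 5 vertices, giving width 4; this decomposition certifies tw(G) ≤ 4. Conversely, {1, 2, 3, 4, 7} is a clique of size 5, and the vertices of any clique must share a bag in every tree decomposition; so some bag has ≥ 5 vertices and tw(G) ≥ 4. Therefore the treewidth is 4.

Treewidth 4.
One such decomposition:
Bags: B1 = {2, 3, 4, 5, 6}  B2 = {2, 3, 4, 6, 7}  B3 = {2, 4, 5, 6, 8}  B4 = {1, 2, 3, 4, 7}  B5 = {2, 4, 5, 6, 9}
Tree: B1–B2, B1–B3, B2–B4, B3–B5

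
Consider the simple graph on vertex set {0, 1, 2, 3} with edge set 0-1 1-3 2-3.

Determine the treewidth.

1

A width-1 tree decomposition is:
Bags: B1 = {2, 3}  B2 = {1, 3}  B3 = {0, 1}
Tree: B1–B2, B2–B3
The largest bag has 2 vertices, giving width 1; this decomposition certifies tw(G) ≤ 1. Since G has at least one edge (e.g. 3–2), it is not an edgeless graph, so tw(G) ≥ 1. Combining the bounds, tw(G) = 1.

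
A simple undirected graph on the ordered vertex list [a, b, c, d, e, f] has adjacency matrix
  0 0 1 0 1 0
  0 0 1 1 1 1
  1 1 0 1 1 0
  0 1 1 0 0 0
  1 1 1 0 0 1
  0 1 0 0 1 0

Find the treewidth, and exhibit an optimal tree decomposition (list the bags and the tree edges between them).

Each bag holds 3 vertices, so the decomposition has width 2, which upper-bounds the treewidth. On the other hand G contains the 3-clique {b, c, d}. A clique must lie in a single bag of any decomposition, so no decomposition can have width below 2. Combining the bounds, tw(G) = 2.

Treewidth 2.
One such decomposition:
Bags: B1 = {b, e, f}  B2 = {b, c, e}  B3 = {a, c, e}  B4 = {b, c, d}
Tree: B1–B2, B2–B3, B2–B4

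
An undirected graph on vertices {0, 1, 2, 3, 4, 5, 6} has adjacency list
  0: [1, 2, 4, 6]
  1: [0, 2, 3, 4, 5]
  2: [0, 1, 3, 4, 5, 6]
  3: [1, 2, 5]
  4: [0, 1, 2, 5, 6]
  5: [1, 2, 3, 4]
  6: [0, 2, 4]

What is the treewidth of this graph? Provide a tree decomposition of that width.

Treewidth 3.
Bags: B1 = {0, 1, 2, 4}  B2 = {1, 2, 4, 5}  B3 = {1, 2, 3, 5}  B4 = {0, 2, 4, 6}
Tree: B1–B2, B2–B3, B1–B4

Each bag holds 4 vertices, so the decomposition has width 3, which upper-bounds the treewidth. On the other hand G contains the 4-clique {1, 2, 3, 5}. A clique must lie in a single bag of any decomposition, so no decomposition can have width below 3. Combining the bounds, tw(G) = 3.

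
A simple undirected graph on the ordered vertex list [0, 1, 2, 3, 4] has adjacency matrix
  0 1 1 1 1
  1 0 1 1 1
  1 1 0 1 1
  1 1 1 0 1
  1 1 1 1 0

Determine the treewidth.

A width-4 tree decomposition is:
Bags: B1 = {0, 1, 2, 3, 4}
Tree: (single bag)
A single bag containing all 5 vertices is trivially a valid decomposition of width 4. For the lower bound, the 5 vertices {0, 1, 2, 3, 4} are pairwise adjacent, and any tree decomposition puts a clique entirely inside one bag — forcing width ≥ 4. Therefore the treewidth is 4.

4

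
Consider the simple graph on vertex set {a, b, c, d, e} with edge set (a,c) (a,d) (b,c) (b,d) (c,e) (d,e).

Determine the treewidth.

A width-2 tree decomposition is:
Bags: B1 = {c, d, e}  B2 = {a, c, d}  B3 = {b, c, d}
Tree: B1–B2, B2–B3
Each bag holds 3 vertices, so the decomposition has width 2, which upper-bounds the treewidth. Since c–e–d–a–c is a cycle in G, G is not acyclic. Forests are exactly the graphs of treewidth ≤ 1, so tw(G) ≥ 2. Therefore the treewidth is 2.

2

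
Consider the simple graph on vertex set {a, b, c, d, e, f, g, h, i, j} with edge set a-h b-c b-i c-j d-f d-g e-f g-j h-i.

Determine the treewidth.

A width-1 tree decomposition is:
Bags: B1 = {e, f}  B2 = {d, f}  B3 = {d, g}  B4 = {g, j}  B5 = {c, j}  B6 = {b, c}  B7 = {b, i}  B8 = {h, i}  B9 = {a, h}
Tree: B1–B2, B2–B3, B3–B4, B4–B5, B5–B6, B6–B7, B7–B8, B8–B9
The largest bag has 2 vertices, giving width 1; this decomposition certifies tw(G) ≤ 1. Any graph with an edge has treewidth ≥ 1, and G has the edge e–f. The upper and lower bounds meet at 1, so that is the treewidth.

1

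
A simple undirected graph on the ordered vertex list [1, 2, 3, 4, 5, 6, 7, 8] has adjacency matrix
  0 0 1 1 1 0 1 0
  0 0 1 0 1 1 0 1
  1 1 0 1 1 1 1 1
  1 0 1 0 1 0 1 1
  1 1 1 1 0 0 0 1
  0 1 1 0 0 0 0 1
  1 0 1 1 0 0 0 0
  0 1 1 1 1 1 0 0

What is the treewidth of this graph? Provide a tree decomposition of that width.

Each bag holds 4 vertices, so the decomposition has width 3, which upper-bounds the treewidth. On the other hand G contains the 4-clique {2, 3, 5, 8}. A clique must lie in a single bag of any decomposition, so no decomposition can have width below 3. Combining the bounds, tw(G) = 3.

Treewidth 3.
One such decomposition:
Bags: B1 = {1, 3, 4, 5}  B2 = {3, 4, 5, 8}  B3 = {2, 3, 5, 8}  B4 = {2, 3, 6, 8}  B5 = {1, 3, 4, 7}
Tree: B1–B2, B2–B3, B3–B4, B1–B5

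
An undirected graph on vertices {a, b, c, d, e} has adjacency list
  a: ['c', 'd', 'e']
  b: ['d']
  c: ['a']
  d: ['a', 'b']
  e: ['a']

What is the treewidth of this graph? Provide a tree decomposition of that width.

The largest bag has 2 vertices, giving width 1; this decomposition certifies tw(G) ≤ 1. G has an edge, so its treewidth is at least 1. Combining the bounds, tw(G) = 1.

Treewidth 1.
One such decomposition:
Bags: B1 = {a, e}  B2 = {a, d}  B3 = {b, d}  B4 = {a, c}
Tree: B1–B2, B2–B3, B2–B4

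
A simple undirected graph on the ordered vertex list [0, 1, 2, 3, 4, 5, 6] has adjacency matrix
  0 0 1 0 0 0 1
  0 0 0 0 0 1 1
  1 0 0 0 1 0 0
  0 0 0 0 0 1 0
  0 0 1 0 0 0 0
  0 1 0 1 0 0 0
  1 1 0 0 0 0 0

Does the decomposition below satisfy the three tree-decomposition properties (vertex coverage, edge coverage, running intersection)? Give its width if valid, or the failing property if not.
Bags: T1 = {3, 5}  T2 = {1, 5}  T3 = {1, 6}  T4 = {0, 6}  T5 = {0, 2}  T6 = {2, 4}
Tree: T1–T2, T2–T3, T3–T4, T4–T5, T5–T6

Vertex coverage: the bags together contain {0, 1, 2, 3, 4, 5, 6}, the full vertex set. Edge coverage: each edge of G has both endpoints in at least one bag. Running intersection: for every vertex, the bags containing it form a connected subtree. All three properties hold, so this is a valid tree decomposition of width max|bag| − 1 = 1, and hence tw(G) ≤ 1.

Yes; width 1.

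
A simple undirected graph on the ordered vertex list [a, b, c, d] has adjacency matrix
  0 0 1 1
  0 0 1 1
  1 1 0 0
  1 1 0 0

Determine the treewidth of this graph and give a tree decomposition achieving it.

Treewidth 2.
One optimal decomposition is:
Bags: B1 = {a, c, d}  B2 = {b, c, d}
Tree: B1–B2

The largest bag has 3 vertices, giving width 2; this decomposition certifies tw(G) ≤ 2. The edges d–a–c–b–d form a cycle, so G is not a tree and its treewidth is at least 2. Combining the bounds, tw(G) = 2.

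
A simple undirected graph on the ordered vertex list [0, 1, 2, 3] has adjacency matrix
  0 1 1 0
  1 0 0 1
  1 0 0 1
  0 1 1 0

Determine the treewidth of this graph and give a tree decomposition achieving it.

Treewidth 2.
One optimal decomposition is:
Bags: B1 = {0, 1, 3}  B2 = {0, 2, 3}
Tree: B1–B2

Each bag holds 3 vertices, so the decomposition has width 2, which upper-bounds the treewidth. Since 0–1–3–2–0 is a cycle in G, G is not acyclic. Forests are exactly the graphs of treewidth ≤ 1, so tw(G) ≥ 2. Combining the bounds, tw(G) = 2.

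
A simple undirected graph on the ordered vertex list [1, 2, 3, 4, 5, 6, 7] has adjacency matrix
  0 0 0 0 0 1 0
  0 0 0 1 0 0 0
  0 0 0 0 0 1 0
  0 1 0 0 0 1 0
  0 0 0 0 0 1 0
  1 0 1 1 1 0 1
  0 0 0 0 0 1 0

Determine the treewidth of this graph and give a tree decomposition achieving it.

Treewidth 1.
One such decomposition:
Bags: B1 = {2, 4}  B2 = {4, 6}  B3 = {1, 6}  B4 = {3, 6}  B5 = {5, 6}  B6 = {6, 7}
Tree: B1–B2, B2–B3, B3–B4, B4–B5, B5–B6

The largest bag has 2 vertices, giving width 1; this decomposition certifies tw(G) ≤ 1. Any graph with an edge has treewidth ≥ 1, and G has the edge 4–2. Hence tw(G) = 1 exactly.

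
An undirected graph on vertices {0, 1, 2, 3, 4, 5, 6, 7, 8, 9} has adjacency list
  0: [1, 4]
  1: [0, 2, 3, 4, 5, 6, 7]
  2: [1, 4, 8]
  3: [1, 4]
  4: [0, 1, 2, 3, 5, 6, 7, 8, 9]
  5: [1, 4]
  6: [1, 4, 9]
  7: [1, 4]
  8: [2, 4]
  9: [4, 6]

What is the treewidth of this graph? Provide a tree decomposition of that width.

The largest bag has 3 vertices, giving width 2; this decomposition certifies tw(G) ≤ 2. On the other hand G contains the 3-clique {2, 4, 8}. A clique must lie in a single bag of any decomposition, so no decomposition can have width below 2. The upper and lower bounds meet at 2, so that is the treewidth.

Treewidth 2.
One such decomposition:
Bags: B1 = {0, 1, 4}  B2 = {1, 4, 5}  B3 = {1, 3, 4}  B4 = {1, 2, 4}  B5 = {1, 4, 7}  B6 = {1, 4, 6}  B7 = {2, 4, 8}  B8 = {4, 6, 9}
Tree: B1–B2, B2–B3, B1–B4, B3–B5, B3–B6, B4–B7, B6–B8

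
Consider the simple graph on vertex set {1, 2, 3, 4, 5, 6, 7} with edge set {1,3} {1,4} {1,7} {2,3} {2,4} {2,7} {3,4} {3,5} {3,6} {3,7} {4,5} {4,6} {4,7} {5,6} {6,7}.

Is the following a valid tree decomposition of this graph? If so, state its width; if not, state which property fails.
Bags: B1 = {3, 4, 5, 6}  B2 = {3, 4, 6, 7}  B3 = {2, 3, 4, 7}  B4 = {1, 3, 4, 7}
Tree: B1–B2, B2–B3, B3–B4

Yes; width 3.

Every vertex of G appears in some bag (union = {1, 2, 3, 4, 5, 6, 7}); every edge is covered by a bag; and for each vertex v the set of bags containing v is connected in the bag tree. The decomposition is therefore valid. The largest bag has 4 vertices, so the width is 3.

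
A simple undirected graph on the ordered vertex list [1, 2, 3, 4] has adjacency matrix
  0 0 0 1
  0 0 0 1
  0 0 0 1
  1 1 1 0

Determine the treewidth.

1

A width-1 tree decomposition is:
Bags: B1 = {3, 4}  B2 = {1, 4}  B3 = {2, 4}
Tree: B1–B2, B2–B3
Each bag holds 2 vertices, so the decomposition has width 1, which upper-bounds the treewidth. G has an edge, so its treewidth is at least 1. Hence tw(G) = 1 exactly.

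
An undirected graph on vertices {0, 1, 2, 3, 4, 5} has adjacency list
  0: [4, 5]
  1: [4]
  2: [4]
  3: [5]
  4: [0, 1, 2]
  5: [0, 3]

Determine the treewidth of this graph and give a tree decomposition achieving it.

The largest bag has 2 vertices, giving width 1; this decomposition certifies tw(G) ≤ 1. G has an edge, so its treewidth is at least 1. Hence tw(G) = 1 exactly.

Treewidth 1.
One such decomposition:
Bags: B1 = {1, 4}  B2 = {0, 4}  B3 = {0, 5}  B4 = {3, 5}  B5 = {2, 4}
Tree: B1–B2, B2–B3, B3–B4, B2–B5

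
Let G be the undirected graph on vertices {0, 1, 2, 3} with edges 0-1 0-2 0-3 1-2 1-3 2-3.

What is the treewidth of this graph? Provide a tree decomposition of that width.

With just one bag of size 4, the width is 4 − 1 = 3, so tw(G) ≤ 3. Conversely, {0, 1, 2, 3} is a clique of size 4, and the vertices of any clique must share a bag in every tree decomposition; so some bag has ≥ 4 vertices and tw(G) ≥ 3. Combining the bounds, tw(G) = 3.

Treewidth 3.
Bags: B1 = {0, 1, 2, 3}
Tree: (single bag)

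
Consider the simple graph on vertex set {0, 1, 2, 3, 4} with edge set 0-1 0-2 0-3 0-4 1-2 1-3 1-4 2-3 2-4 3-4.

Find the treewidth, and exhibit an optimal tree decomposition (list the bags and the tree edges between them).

With just one bag of size 5, the width is 5 − 1 = 4, so tw(G) ≤ 4. On the other hand G contains the 5-clique {0, 1, 2, 3, 4}. A clique must lie in a single bag of any decomposition, so no decomposition can have width below 4. The upper and lower bounds meet at 4, so that is the treewidth.

Treewidth 4.
One optimal decomposition is:
Bags: B1 = {0, 1, 2, 3, 4}
Tree: (single bag)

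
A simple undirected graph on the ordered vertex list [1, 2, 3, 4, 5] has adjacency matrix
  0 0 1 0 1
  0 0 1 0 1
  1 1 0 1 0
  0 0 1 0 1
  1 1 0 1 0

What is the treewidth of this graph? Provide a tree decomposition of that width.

The largest bag has 3 vertices, giving width 2; this decomposition certifies tw(G) ≤ 2. For the lower bound, G contains the cycle 2–3–4–5–2, so G is not a forest; only forests have treewidth ≤ 1, hence tw(G) ≥ 2. Hence tw(G) = 2 exactly.

Treewidth 2.
One optimal decomposition is:
Bags: B1 = {2, 3, 5}  B2 = {3, 4, 5}  B3 = {1, 3, 5}
Tree: B1–B2, B2–B3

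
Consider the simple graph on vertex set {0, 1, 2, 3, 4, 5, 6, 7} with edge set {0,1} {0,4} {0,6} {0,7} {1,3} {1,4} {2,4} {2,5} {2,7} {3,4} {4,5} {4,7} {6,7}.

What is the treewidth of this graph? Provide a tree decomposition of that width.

Treewidth 2.
One optimal decomposition is:
Bags: B1 = {0, 1, 4}  B2 = {1, 3, 4}  B3 = {0, 4, 7}  B4 = {2, 4, 7}  B5 = {2, 4, 5}  B6 = {0, 6, 7}
Tree: B1–B2, B1–B3, B3–B4, B4–B5, B3–B6

The largest bag has 3 vertices, giving width 2; this decomposition certifies tw(G) ≤ 2. Conversely, {0, 1, 4} is a clique of size 3, and the vertices of any clique must share a bag in every tree decomposition; so some bag has ≥ 3 vertices and tw(G) ≥ 2. Hence tw(G) = 2 exactly.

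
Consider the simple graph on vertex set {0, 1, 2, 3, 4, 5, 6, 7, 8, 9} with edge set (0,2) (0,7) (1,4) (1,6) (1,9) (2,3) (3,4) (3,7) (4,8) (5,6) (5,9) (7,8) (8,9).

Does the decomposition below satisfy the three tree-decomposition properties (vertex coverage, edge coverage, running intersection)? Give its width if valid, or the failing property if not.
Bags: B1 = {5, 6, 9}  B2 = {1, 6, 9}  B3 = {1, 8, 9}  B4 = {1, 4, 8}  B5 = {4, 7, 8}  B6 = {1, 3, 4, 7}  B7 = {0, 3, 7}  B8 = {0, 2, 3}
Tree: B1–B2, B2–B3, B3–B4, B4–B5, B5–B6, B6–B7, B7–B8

A tree decomposition must satisfy three properties: every vertex lies in some bag; for every edge, both endpoints lie together in some bag; and for every vertex, the bags containing it form a connected subtree. Here bags containing vertex 1 are not connected in the tree, so the decomposition is invalid.

No — bags containing vertex 1 are not connected in the tree.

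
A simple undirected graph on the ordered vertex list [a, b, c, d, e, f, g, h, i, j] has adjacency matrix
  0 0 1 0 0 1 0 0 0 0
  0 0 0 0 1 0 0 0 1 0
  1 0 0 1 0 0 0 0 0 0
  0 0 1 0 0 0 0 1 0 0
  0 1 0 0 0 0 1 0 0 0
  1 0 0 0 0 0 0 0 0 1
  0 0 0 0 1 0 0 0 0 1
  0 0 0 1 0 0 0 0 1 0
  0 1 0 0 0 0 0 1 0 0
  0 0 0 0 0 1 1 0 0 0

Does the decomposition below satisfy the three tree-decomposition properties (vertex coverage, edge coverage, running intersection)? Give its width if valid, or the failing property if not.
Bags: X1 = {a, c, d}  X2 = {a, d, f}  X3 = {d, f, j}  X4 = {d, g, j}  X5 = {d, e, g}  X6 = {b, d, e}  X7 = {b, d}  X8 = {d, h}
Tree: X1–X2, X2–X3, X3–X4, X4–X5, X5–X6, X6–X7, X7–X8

A tree decomposition must satisfy three properties: every vertex lies in some bag; for every edge, both endpoints lie together in some bag; and for every vertex, the bags containing it form a connected subtree. Here vertex i appears in no bag, so the decomposition is invalid.

No — vertex i appears in no bag.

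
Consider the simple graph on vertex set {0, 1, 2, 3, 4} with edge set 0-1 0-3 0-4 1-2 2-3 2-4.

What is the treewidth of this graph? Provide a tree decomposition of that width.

Every bag has size at most 3, so the width is 3 − 1 = 2 and tw(G) ≤ 2. Since 3–0–1–2–3 is a cycle in G, G is not acyclic. Forests are exactly the graphs of treewidth ≤ 1, so tw(G) ≥ 2. Therefore the treewidth is 2.

Treewidth 2.
Bags: B1 = {0, 2, 3}  B2 = {0, 1, 2}  B3 = {0, 2, 4}
Tree: B1–B2, B2–B3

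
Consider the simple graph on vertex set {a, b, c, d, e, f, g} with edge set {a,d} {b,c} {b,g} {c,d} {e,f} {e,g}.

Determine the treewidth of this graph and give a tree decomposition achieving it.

Treewidth 1.
One such decomposition:
Bags: B1 = {a, d}  B2 = {c, d}  B3 = {b, c}  B4 = {b, g}  B5 = {e, g}  B6 = {e, f}
Tree: B1–B2, B2–B3, B3–B4, B4–B5, B5–B6

The largest bag has 2 vertices, giving width 1; this decomposition certifies tw(G) ≤ 1. Since G has at least one edge (e.g. a–d), it is not an edgeless graph, so tw(G) ≥ 1. Hence tw(G) = 1 exactly.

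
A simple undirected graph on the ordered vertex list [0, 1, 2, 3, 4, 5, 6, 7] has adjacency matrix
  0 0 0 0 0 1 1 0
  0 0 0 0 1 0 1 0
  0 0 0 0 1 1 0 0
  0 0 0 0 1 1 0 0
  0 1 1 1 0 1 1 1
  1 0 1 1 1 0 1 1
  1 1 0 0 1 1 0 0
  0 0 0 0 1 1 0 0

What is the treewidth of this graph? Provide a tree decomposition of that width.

Treewidth 2.
One optimal decomposition is:
Bags: B1 = {4, 5, 6}  B2 = {4, 5, 7}  B3 = {1, 4, 6}  B4 = {3, 4, 5}  B5 = {0, 5, 6}  B6 = {2, 4, 5}
Tree: B1–B2, B1–B3, B2–B4, B1–B5, B4–B6

Each bag holds 3 vertices, so the decomposition has width 2, which upper-bounds the treewidth. Conversely, {0, 5, 6} is a clique of size 3, and the vertices of any clique must share a bag in every tree decomposition; so some bag has ≥ 3 vertices and tw(G) ≥ 2. The upper and lower bounds meet at 2, so that is the treewidth.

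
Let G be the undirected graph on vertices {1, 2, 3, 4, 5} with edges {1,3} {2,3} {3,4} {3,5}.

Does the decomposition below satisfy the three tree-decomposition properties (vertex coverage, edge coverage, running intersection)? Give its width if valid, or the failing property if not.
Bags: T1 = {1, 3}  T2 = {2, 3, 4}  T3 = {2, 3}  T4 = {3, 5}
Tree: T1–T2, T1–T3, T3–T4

No — bags containing vertex 2 are not connected in the tree.

A tree decomposition must satisfy three properties: every vertex lies in some bag; for every edge, both endpoints lie together in some bag; and for every vertex, the bags containing it form a connected subtree. Here bags containing vertex 2 are not connected in the tree, so the decomposition is invalid.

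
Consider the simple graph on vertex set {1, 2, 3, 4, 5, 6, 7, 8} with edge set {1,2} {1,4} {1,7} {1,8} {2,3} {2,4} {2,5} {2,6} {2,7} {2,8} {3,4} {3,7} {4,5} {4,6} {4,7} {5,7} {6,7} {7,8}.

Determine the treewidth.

3

A width-3 tree decomposition is:
Bags: B1 = {1, 2, 4, 7}  B2 = {1, 2, 7, 8}  B3 = {2, 4, 5, 7}  B4 = {2, 3, 4, 7}  B5 = {2, 4, 6, 7}
Tree: B1–B2, B1–B3, B3–B4, B1–B5
The largest bag has 4 vertices, giving width 3; this decomposition certifies tw(G) ≤ 3. On the other hand G contains the 4-clique {1, 2, 7, 8}. A clique must lie in a single bag of any decomposition, so no decomposition can have width below 3. Hence tw(G) = 3 exactly.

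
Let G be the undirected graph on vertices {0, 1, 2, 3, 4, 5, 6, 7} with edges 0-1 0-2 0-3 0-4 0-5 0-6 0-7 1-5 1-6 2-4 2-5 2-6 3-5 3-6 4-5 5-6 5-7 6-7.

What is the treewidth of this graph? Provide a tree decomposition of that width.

Treewidth 3.
One optimal decomposition is:
Bags: B1 = {0, 2, 5, 6}  B2 = {0, 1, 5, 6}  B3 = {0, 3, 5, 6}  B4 = {0, 5, 6, 7}  B5 = {0, 2, 4, 5}
Tree: B1–B2, B1–B3, B1–B4, B1–B5

Each bag holds 4 vertices, so the decomposition has width 3, which upper-bounds the treewidth. On the other hand G contains the 4-clique {0, 2, 4, 5}. A clique must lie in a single bag of any decomposition, so no decomposition can have width below 3. Therefore the treewidth is 3.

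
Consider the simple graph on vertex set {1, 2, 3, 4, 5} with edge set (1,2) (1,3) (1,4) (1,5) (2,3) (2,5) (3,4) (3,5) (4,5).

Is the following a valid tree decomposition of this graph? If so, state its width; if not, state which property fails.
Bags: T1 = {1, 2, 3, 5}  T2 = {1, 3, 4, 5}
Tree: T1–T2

Yes; width 3.

Vertex coverage: the bags together contain {1, 2, 3, 4, 5}, the full vertex set. Edge coverage: each edge of G has both endpoints in at least one bag. Running intersection: for every vertex, the bags containing it form a connected subtree. All three properties hold, so this is a valid tree decomposition of width max|bag| − 1 = 3, and hence tw(G) ≤ 3.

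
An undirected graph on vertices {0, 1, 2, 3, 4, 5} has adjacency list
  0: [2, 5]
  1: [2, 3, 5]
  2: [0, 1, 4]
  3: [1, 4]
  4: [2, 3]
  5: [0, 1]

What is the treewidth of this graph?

2

A width-2 tree decomposition is:
Bags: B1 = {0, 2, 5}  B2 = {1, 2, 5}  B3 = {1, 2, 4}  B4 = {1, 3, 4}
Tree: B1–B2, B2–B3, B3–B4
Every bag has size at most 3, so the width is 3 − 1 = 2 and tw(G) ≤ 2. For the lower bound, G contains the cycle 0–5–1–2–0, so G is not a forest; only forests have treewidth ≤ 1, hence tw(G) ≥ 2. Hence tw(G) = 2 exactly.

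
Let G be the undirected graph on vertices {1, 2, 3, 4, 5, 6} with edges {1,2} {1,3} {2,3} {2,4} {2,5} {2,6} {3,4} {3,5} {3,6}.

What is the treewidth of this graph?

A width-2 tree decomposition is:
Bags: B1 = {2, 3, 6}  B2 = {1, 2, 3}  B3 = {2, 3, 4}  B4 = {2, 3, 5}
Tree: B1–B2, B2–B3, B3–B4
The largest bag has 3 vertices, giving width 2; this decomposition certifies tw(G) ≤ 2. On the other hand G contains the 3-clique {1, 2, 3}. A clique must lie in a single bag of any decomposition, so no decomposition can have width below 2. The upper and lower bounds meet at 2, so that is the treewidth.

2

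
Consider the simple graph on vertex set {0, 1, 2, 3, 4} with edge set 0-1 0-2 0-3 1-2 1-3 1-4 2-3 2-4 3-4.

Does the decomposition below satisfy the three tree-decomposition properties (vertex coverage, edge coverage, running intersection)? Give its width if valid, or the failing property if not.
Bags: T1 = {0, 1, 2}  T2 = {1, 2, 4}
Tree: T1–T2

A tree decomposition must satisfy three properties: every vertex lies in some bag; for every edge, both endpoints lie together in some bag; and for every vertex, the bags containing it form a connected subtree. Here vertex 3 appears in no bag, so the decomposition is invalid.

No — vertex 3 appears in no bag.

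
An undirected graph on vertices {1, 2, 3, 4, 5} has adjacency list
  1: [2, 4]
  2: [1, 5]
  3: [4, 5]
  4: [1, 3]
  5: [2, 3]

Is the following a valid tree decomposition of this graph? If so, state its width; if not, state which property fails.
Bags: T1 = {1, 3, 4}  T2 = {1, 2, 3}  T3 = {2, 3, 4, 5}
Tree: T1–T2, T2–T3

A tree decomposition must satisfy three properties: every vertex lies in some bag; for every edge, both endpoints lie together in some bag; and for every vertex, the bags containing it form a connected subtree. Here bags containing vertex 4 are not connected in the tree, so the decomposition is invalid.

No — bags containing vertex 4 are not connected in the tree.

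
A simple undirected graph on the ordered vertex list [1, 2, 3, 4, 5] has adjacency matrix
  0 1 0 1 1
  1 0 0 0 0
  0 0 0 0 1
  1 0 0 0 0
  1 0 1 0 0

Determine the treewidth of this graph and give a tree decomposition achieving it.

Each bag holds 2 vertices, so the decomposition has width 1, which upper-bounds the treewidth. Since G has at least one edge (e.g. 2–1), it is not an edgeless graph, so tw(G) ≥ 1. The upper and lower bounds meet at 1, so that is the treewidth.

Treewidth 1.
One optimal decomposition is:
Bags: B1 = {1, 2}  B2 = {1, 5}  B3 = {3, 5}  B4 = {1, 4}
Tree: B1–B2, B2–B3, B1–B4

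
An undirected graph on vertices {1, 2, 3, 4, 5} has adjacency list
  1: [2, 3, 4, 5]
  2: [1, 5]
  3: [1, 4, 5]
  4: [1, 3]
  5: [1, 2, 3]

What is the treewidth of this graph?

A width-2 tree decomposition is:
Bags: B1 = {1, 3, 5}  B2 = {1, 3, 4}  B3 = {1, 2, 5}
Tree: B1–B2, B1–B3
Each bag holds 3 vertices, so the decomposition has width 2, which upper-bounds the treewidth. Conversely, {1, 2, 5} is a clique of size 3, and the vertices of any clique must share a bag in every tree decomposition; so some bag has ≥ 3 vertices and tw(G) ≥ 2. The upper and lower bounds meet at 2, so that is the treewidth.

2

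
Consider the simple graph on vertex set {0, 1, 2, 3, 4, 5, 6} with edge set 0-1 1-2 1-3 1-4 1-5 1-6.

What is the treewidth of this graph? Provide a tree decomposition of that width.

Each bag holds 2 vertices, so the decomposition has width 1, which upper-bounds the treewidth. G has an edge, so its treewidth is at least 1. Hence tw(G) = 1 exactly.

Treewidth 1.
One such decomposition:
Bags: B1 = {1, 2}  B2 = {1, 5}  B3 = {0, 1}  B4 = {1, 6}  B5 = {1, 4}  B6 = {1, 3}
Tree: B1–B2, B2–B3, B2–B4, B3–B5, B4–B6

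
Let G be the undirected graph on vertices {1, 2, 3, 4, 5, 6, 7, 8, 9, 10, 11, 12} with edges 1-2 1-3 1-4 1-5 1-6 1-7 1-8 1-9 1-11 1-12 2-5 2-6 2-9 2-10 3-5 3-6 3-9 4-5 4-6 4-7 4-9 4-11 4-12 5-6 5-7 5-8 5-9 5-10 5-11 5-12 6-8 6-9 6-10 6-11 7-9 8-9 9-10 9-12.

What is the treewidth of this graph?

4

A width-4 tree decomposition is:
Bags: B1 = {1, 2, 5, 6, 9}  B2 = {2, 5, 6, 9, 10}  B3 = {1, 4, 5, 6, 9}  B4 = {1, 4, 5, 6, 11}  B5 = {1, 4, 5, 7, 9}  B6 = {1, 3, 5, 6, 9}  B7 = {1, 5, 6, 8, 9}  B8 = {1, 4, 5, 9, 12}
Tree: B1–B2, B1–B3, B3–B4, B3–B5, B3–B6, B1–B7, B5–B8
Each bag holds 5 vertices, so the decomposition has width 4, which upper-bounds the treewidth. On the other hand G contains the 5-clique {1, 4, 5, 9, 12}. A clique must lie in a single bag of any decomposition, so no decomposition can have width below 4. Combining the bounds, tw(G) = 4.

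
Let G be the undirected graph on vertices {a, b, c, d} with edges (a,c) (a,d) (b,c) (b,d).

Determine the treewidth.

2

A width-2 tree decomposition is:
Bags: B1 = {b, c, d}  B2 = {a, c, d}
Tree: B1–B2
Every bag has size at most 3, so the width is 3 − 1 = 2 and tw(G) ≤ 2. Since c–b–d–a–c is a cycle in G, G is not acyclic. Forests are exactly the graphs of treewidth ≤ 1, so tw(G) ≥ 2. Combining the bounds, tw(G) = 2.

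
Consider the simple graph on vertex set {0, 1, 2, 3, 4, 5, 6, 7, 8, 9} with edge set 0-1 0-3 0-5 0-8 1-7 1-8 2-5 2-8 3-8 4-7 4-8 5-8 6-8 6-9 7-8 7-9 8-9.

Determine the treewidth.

2

A width-2 tree decomposition is:
Bags: B1 = {1, 7, 8}  B2 = {0, 1, 8}  B3 = {7, 8, 9}  B4 = {0, 5, 8}  B5 = {0, 3, 8}  B6 = {6, 8, 9}  B7 = {2, 5, 8}  B8 = {4, 7, 8}
Tree: B1–B2, B1–B3, B2–B4, B2–B5, B3–B6, B4–B7, B1–B8
The largest bag has 3 vertices, giving width 2; this decomposition certifies tw(G) ≤ 2. On the other hand G contains the 3-clique {0, 1, 8}. A clique must lie in a single bag of any decomposition, so no decomposition can have width below 2. The upper and lower bounds meet at 2, so that is the treewidth.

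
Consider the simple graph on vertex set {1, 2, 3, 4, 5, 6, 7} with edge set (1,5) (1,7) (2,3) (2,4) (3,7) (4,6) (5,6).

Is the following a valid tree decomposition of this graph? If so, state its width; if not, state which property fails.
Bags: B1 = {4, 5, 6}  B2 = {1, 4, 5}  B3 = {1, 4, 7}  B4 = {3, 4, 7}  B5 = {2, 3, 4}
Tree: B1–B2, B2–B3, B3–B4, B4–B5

Checking the three conditions: (i) the bags cover all of {1, 2, 3, 4, 5, 6, 7}; (ii) for each edge, some bag contains both endpoints; (iii) the bags containing any fixed vertex form a subtree. All hold, so the decomposition is valid with width 3 − 1 = 2.

Yes; width 2.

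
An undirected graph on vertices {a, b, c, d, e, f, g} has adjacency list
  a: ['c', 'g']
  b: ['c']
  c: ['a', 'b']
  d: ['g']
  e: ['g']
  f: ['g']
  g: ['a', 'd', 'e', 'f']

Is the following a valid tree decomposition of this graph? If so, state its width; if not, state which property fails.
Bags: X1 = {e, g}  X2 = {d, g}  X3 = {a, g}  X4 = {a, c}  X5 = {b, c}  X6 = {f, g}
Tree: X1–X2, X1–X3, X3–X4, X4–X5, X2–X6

Yes; width 1.

Every vertex of G appears in some bag (union = {a, b, c, d, e, f, g}); every edge is covered by a bag; and for each vertex v the set of bags containing v is connected in the bag tree. The decomposition is therefore valid. The largest bag has 2 vertices, so the width is 1.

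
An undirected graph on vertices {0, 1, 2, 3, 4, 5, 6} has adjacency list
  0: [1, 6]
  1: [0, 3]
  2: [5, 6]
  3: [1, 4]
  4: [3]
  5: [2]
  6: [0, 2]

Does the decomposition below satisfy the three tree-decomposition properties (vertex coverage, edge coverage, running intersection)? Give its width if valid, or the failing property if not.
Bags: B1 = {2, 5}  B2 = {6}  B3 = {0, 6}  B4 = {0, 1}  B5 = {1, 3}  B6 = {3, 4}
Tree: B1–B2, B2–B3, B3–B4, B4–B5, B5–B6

A tree decomposition must satisfy three properties: every vertex lies in some bag; for every edge, both endpoints lie together in some bag; and for every vertex, the bags containing it form a connected subtree. Here edge (2,6) lies in no bag, so the decomposition is invalid.

No — edge (2,6) lies in no bag.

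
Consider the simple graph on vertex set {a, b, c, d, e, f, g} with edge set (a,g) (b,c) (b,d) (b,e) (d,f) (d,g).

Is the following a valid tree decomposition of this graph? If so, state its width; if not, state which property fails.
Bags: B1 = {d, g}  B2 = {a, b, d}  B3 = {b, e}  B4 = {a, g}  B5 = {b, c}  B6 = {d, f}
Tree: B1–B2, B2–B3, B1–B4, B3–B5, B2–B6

A tree decomposition must satisfy three properties: every vertex lies in some bag; for every edge, both endpoints lie together in some bag; and for every vertex, the bags containing it form a connected subtree. Here bags containing vertex a are not connected in the tree, so the decomposition is invalid.

No — bags containing vertex a are not connected in the tree.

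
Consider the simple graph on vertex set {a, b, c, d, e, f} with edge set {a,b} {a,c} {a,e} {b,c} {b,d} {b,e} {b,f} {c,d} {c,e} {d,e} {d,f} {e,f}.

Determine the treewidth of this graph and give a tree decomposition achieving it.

Treewidth 3.
One optimal decomposition is:
Bags: B1 = {b, c, d, e}  B2 = {b, d, e, f}  B3 = {a, b, c, e}
Tree: B1–B2, B1–B3

Every bag has size at most 4, so the width is 4 − 1 = 3 and tw(G) ≤ 3. Conversely, {b, c, d, e} is a clique of size 4, and the vertices of any clique must share a bag in every tree decomposition; so some bag has ≥ 4 vertices and tw(G) ≥ 3. Combining the bounds, tw(G) = 3.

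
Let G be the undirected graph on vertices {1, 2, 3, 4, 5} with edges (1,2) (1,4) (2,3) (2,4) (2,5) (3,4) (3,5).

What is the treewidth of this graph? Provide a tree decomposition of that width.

Every bag has size at most 3, so the width is 3 − 1 = 2 and tw(G) ≤ 2. On the other hand G contains the 3-clique {1, 2, 4}. A clique must lie in a single bag of any decomposition, so no decomposition can have width below 2. Combining the bounds, tw(G) = 2.

Treewidth 2.
One such decomposition:
Bags: B1 = {2, 3, 5}  B2 = {2, 3, 4}  B3 = {1, 2, 4}
Tree: B1–B2, B2–B3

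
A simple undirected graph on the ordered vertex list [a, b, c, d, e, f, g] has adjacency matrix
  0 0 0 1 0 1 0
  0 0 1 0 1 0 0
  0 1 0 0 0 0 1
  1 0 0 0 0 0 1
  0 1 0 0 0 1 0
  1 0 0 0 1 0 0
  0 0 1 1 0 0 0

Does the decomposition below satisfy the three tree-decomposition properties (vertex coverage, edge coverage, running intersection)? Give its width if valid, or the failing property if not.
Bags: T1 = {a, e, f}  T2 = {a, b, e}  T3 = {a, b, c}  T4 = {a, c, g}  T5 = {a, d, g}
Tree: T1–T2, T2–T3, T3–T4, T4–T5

Yes; width 2.

Vertex coverage: the bags together contain {a, b, c, d, e, f, g}, the full vertex set. Edge coverage: each edge of G has both endpoints in at least one bag. Running intersection: for every vertex, the bags containing it form a connected subtree. All three properties hold, so this is a valid tree decomposition of width max|bag| − 1 = 2, and hence tw(G) ≤ 2.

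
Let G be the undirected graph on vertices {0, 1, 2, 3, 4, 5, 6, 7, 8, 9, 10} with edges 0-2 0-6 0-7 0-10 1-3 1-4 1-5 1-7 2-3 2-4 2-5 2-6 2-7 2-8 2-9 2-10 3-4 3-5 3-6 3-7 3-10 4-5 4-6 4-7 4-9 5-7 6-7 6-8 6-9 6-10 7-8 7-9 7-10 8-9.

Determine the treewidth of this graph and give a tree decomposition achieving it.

Treewidth 4.
Bags: B1 = {2, 4, 6, 7, 9}  B2 = {2, 3, 4, 6, 7}  B3 = {2, 6, 7, 8, 9}  B4 = {2, 3, 6, 7, 10}  B5 = {2, 3, 4, 5, 7}  B6 = {1, 3, 4, 5, 7}  B7 = {0, 2, 6, 7, 10}
Tree: B1–B2, B1–B3, B2–B4, B2–B5, B5–B6, B4–B7

Every bag has size at most 5, so the width is 5 − 1 = 4 and tw(G) ≤ 4. Conversely, {1, 3, 4, 5, 7} is a clique of size 5, and the vertices of any clique must share a bag in every tree decomposition; so some bag has ≥ 5 vertices and tw(G) ≥ 4. The upper and lower bounds meet at 4, so that is the treewidth.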